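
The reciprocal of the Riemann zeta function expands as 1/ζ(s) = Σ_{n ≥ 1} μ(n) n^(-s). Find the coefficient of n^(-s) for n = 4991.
μ(4991) = -1

Factor n = 4991 = 7 · 23 · 31. μ(n) = 0 if any exponent ≥ 2 (not squarefree); otherwise μ(n) = (−1)^{ω(n)} where ω(n) is the number of distinct prime factors. Applying: μ(4991) = -1.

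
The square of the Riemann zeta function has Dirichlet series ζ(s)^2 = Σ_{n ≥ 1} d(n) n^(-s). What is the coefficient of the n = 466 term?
d(466) = 4

ζ(s)^2 = (Σ 1/m^s)(Σ 1/k^s). The coefficient of 1/n^s in the product is the number of ordered pairs (m, k) with mk = n, which equals d(n). For n = 466, divisors are [1, 2, 233, 466], so d(466) = 4.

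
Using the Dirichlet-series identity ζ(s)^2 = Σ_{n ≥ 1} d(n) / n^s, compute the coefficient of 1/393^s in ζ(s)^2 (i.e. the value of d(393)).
d(393) = 4

ζ(s)^2 = (Σ 1/m^s)(Σ 1/k^s). The coefficient of 1/n^s in the product is the number of ordered pairs (m, k) with mk = n, which equals d(n). For n = 393, divisors are [1, 3, 131, 393], so d(393) = 4.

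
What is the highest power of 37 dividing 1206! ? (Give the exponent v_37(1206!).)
v_37(1206!) = 32

Legendre's formula: v_p(n!) = Σ_{k ≥ 1} ⌊n / p^k⌋. For p = 37, n = 1206, the terms are:
  ⌊1206/37^1⌋ = ⌊1206/37⌋ = 32
(the next term ⌊1206/37^2⌋ = 0, terminating the sum). Summing: v_37(1206!) = 32 = 32.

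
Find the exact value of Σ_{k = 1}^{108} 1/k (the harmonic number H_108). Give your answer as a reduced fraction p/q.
H_108 = 81704399374878842092679986459517574603754626787/15521442759214556458772607587176753329489754560

Direct summation: H_108 = 1 + 1/2 + ... + 1/108. The least common denominator is lcm(1, ..., 108) = 77607213796072782293863037935883766647448772800; over this denominator the numerator is 77607213796072782293863037935883766647448772800 + 38803606898036391146931518967941883323724386400 + 25869071265357594097954345978627922215816257600 + 19401803449018195573465759483970941661862193200 + 15521442759214556458772607587176753329489754560 + 12934535632678797048977172989313961107908128800 + 11086744828010397470551862562269109521064110400 + 9700901724509097786732879741985470830931096600 + 8623023755119198032651448659542640738605419200 + 7760721379607278229386303793588376664744877280 + 7055201254188434753987548903262160604313524800 + 6467267816339398524488586494656980553954064400 + 5969785676620983253374079841221828203649905600 + 5543372414005198735275931281134554760532055200 + 5173814253071518819590869195725584443163251520 + 4850450862254548893366439870992735415465548300 + 4565130223298398958462531643287280391026398400 + 4311511877559599016325724329771320369302709600 + 4084590199793304331255949365046514034076251200 + 3880360689803639114693151896794188332372438640 + 3695581609336799156850620854089703173688036800 + 3527600627094217376993774451631080302156762400 + 3374226686785773143211436431994946375976033600 + 3233633908169699262244293247328490276977032200 + 3104288551842911291754521517435350665897950912 + 2984892838310491626687039920610914101824952800 + 2874341251706399344217149553180880246201806400 + 2771686207002599367637965640567277380266027600 + 2676110820554233872202173721927026436118923200 + 2586907126535759409795434597862792221581625760 + 2503458509550734912705259288254315053143508800 + 2425225431127274446683219935496367707732774150 + 2351733751396144917995849634420720201437841600 + 2282565111649199479231265821643640195513199200 + 2217348965602079494110372512453821904212822080 + 2155755938779799508162862164885660184651354800 + 2097492264758723845780082106375236936417534400 + 2042295099896652165627974682523257017038125600 + 1989928558873661084458026613740609401216635200 + 1940180344901819557346575948397094166186219320 + 1892858873074945909606415559411799186523140800 + 1847790804668399578425310427044851586844018400 + 1804818925490064704508442742694971317382529600 + 1763800313547108688496887225815540151078381200 + 1724604751023839606530289731908528147721083840 + 1687113343392886571605718215997473187988016800 + 1651217314810059197741766764593271630796782400 + 1616816954084849631122146623664245138488516100 + 1583820689715771067221694651752729931580587200 + 1552144275921455645877260758717675332948975456 + 1521710074432799652820843881095760130342132800 + 1492446419155245813343519960305457050912476400 + 1464287052756090231959679961054410691461297600 + 1437170625853199672108574776590440123100903200 + 1411040250837686950797509780652432120862704960 + 1385843103501299683818982820283638690133013800 + 1361530066597768110418649788348838011358750400 + 1338055410277116936101086860963513218059461600 + 1315376505018182750743441320947182485549979200 + 1293453563267879704897717298931396110790812880 + 1272249406492996431046935048129242076187684800 + 1251729254775367456352629644127157526571754400 + 1231860536445599718950206951363234391229345600 + 1212612715563637223341609967748183853866387075 + 1193957135324196650674815968244365640729981120 + 1175866875698072458997924817210360100718920800 + 1158316623821981825281537879640056218618638400 + 1141282555824599739615632910821820097756599600 + 1124742228928591047737145477331648791992011200 + 1108674482801039747055186256226910952106411040 + 1093059349240461722448775182195546009118996800 + 1077877969389899754081431082442830092325677400 + 1063112517754421675258397779943613241745873600 + 1048746132379361922890041053187618468208767200 + 1034762850614303763918173839145116888632650304 + 1021147549948326082813987341261628508519062800 + 1007885893455490679141078414751737229187646400 + 994964279436830542229013306870304700608317600 + 982369794886997244226114404251693248701883200 + 970090172450909778673287974198547083093109660 + 958113750568799781405716517726960082067268800 + 946429436537472954803207779705899593261570400 + 935026672241840750528470336576912851174081600 + 923895402334199789212655213522425793422009200 + 913026044659679791692506328657456078205279680 + 902409462745032352254221371347485658691264800 + 892036940184744624067391240642342145372974400 + 881900156773554344248443612907770075539190600 + 871991166248008789818685819504311984802795200 + 862302375511919803265144865954264073860541920 + 852826525231569036196297120174546886235700800 + 843556671696443285802859107998736593994008400 + 834486169850244970901753096084771684381169600 + 825608657405029598870883382296635815398391200 + 816918039958660866251189873009302806815250240 + 808408477042424815561073311832122569244258050 + 800074369031678167977969463256533676777822400 + 791910344857885533610847325876364965790293600 + 783911250465381639331949878140240067145947200 + 776072137960727822938630379358837666474487728 + 768388255406661210830327108276076897499492800 + 760855037216399826410421940547880065171066400 + 753468095107502740717116873163920064538337600 + 746223209577622906671759980152728525456238200 + 739116321867359831370124170817940634737607360 + 732143526378045115979839980527205345730648800 + 725301063514698899942645214354053893901390400 + 718585312926599836054287388295220061550451600 = 408521996874394210463399932297587873018773133935, so H_108 = 408521996874394210463399932297587873018773133935/77607213796072782293863037935883766647448772800; reducing by gcd(408521996874394210463399932297587873018773133935, 77607213796072782293863037935883766647448772800) = 5 gives 81704399374878842092679986459517574603754626787/15521442759214556458772607587176753329489754560 ≈ 5.26397. (The PNT-adjacent estimate ln(108) + γ ≈ 5.25935 matches within O(1/n).)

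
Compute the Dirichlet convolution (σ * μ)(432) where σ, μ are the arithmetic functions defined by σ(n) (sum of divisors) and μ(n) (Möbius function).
(σ * μ)(432) = 432

Divisors of 432: [1, 2, 3, 4, 6, 8, 9, 12, 16, 18, 24, 27, 36, 48, 54, 72, 108, 144, 216, 432]. For each d | 432:
  d = 1: σ(1) · μ(432/1) = 1 · 0 = 0
  d = 2: σ(2) · μ(432/2) = 3 · 0 = 0
  d = 3: σ(3) · μ(432/3) = 4 · 0 = 0
  d = 4: σ(4) · μ(432/4) = 7 · 0 = 0
  d = 6: σ(6) · μ(432/6) = 12 · 0 = 0
  d = 8: σ(8) · μ(432/8) = 15 · 0 = 0
  d = 9: σ(9) · μ(432/9) = 13 · 0 = 0
  d = 12: σ(12) · μ(432/12) = 28 · 0 = 0
  d = 16: σ(16) · μ(432/16) = 31 · 0 = 0
  d = 18: σ(18) · μ(432/18) = 39 · 0 = 0
  d = 24: σ(24) · μ(432/24) = 60 · 0 = 0
  d = 27: σ(27) · μ(432/27) = 40 · 0 = 0
  d = 36: σ(36) · μ(432/36) = 91 · 0 = 0
  d = 48: σ(48) · μ(432/48) = 124 · 0 = 0
  d = 54: σ(54) · μ(432/54) = 120 · 0 = 0
  d = 72: σ(72) · μ(432/72) = 195 · 1 = 195
  d = 108: σ(108) · μ(432/108) = 280 · 0 = 0
  d = 144: σ(144) · μ(432/144) = 403 · -1 = -403
  d = 216: σ(216) · μ(432/216) = 600 · -1 = -600
  d = 432: σ(432) · μ(432/432) = 1240 · 1 = 1240
Summing: (σ * μ)(432) = 0 + 0 + 0 + 0 + 0 + 0 + 0 + 0 + 0 + 0 + 0 + 0 + 0 + 0 + 0 + 195 + 0 + -403 + -600 + 1240 = 432.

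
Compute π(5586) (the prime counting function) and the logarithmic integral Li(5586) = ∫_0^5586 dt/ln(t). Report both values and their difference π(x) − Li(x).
π(5586) = 737;  Li(5586) ≈ 752.63;  π(x) − Li(x) ≈ -15.63.

Direct count of primes ≤ 5586 gives π(5586) = 737. Numerical evaluation of the logarithmic integral gives Li(5586) ≈ 752.63. The difference π(x) − Li(x) ≈ -15.63 is typically negative for small/moderate x (Li(x) overestimates), though Littlewood's theorem shows this sign changes infinitely often.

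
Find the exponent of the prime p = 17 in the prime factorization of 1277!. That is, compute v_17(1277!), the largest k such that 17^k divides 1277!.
v_17(1277!) = 79

Legendre's formula: v_p(n!) = Σ_{k ≥ 1} ⌊n / p^k⌋. For p = 17, n = 1277, the terms are:
  ⌊1277/17^1⌋ = ⌊1277/17⌋ = 75
  ⌊1277/17^2⌋ = ⌊1277/289⌋ = 4
(the next term ⌊1277/17^3⌋ = 0, terminating the sum). Summing: v_17(1277!) = 75 + 4 = 79.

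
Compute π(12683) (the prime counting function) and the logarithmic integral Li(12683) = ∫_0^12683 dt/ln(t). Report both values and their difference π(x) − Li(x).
π(12683) = 1514;  Li(12683) ≈ 1533.60;  π(x) − Li(x) ≈ -19.60.

Direct count of primes ≤ 12683 gives π(12683) = 1514. Numerical evaluation of the logarithmic integral gives Li(12683) ≈ 1533.60. The difference π(x) − Li(x) ≈ -19.60 is typically negative for small/moderate x (Li(x) overestimates), though Littlewood's theorem shows this sign changes infinitely often.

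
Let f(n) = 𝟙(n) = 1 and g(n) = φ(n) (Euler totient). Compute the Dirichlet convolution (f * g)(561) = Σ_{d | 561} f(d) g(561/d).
(𝟙 * φ)(561) = 561

Divisors of 561: [1, 3, 11, 17, 33, 51, 187, 561]. For each d | 561:
  d = 1: 𝟙(1) · φ(561/1) = 1 · 320 = 320
  d = 3: 𝟙(3) · φ(561/3) = 1 · 160 = 160
  d = 11: 𝟙(11) · φ(561/11) = 1 · 32 = 32
  d = 17: 𝟙(17) · φ(561/17) = 1 · 20 = 20
  d = 33: 𝟙(33) · φ(561/33) = 1 · 16 = 16
  d = 51: 𝟙(51) · φ(561/51) = 1 · 10 = 10
  d = 187: 𝟙(187) · φ(561/187) = 1 · 2 = 2
  d = 561: 𝟙(561) · φ(561/561) = 1 · 1 = 1
Summing: (𝟙 * φ)(561) = 320 + 160 + 32 + 20 + 16 + 10 + 2 + 1 = 561.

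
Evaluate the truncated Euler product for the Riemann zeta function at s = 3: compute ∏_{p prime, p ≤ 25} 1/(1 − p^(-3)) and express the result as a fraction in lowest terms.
∏ = 580625301352525/483109627290624

The primes p ≤ 25 are [2, 3, 5, 7, 11, 13, 17, 19, 23]. For each prime, (1 − 1/p^3)^(-1) = p^3 / (p^3 − 1). The product is (1 − 1/2^3)^(-1), (1 − 1/3^3)^(-1), (1 − 1/5^3)^(-1), (1 − 1/7^3)^(-1), (1 − 1/11^3)^(-1), (1 − 1/13^3)^(-1), (1 − 1/17^3)^(-1), (1 − 1/19^3)^(-1), (1 − 1/23^3)^(-1) = ∏ p^3 / (p^3 − 1) = 580625301352525/483109627290624.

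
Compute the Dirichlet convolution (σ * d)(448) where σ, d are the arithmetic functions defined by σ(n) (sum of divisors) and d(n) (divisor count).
(σ * d)(448) = 4660

Divisors of 448: [1, 2, 4, 7, 8, 14, 16, 28, 32, 56, 64, 112, 224, 448]. For each d | 448:
  d = 1: σ(1) · d(448/1) = 1 · 14 = 14
  d = 2: σ(2) · d(448/2) = 3 · 12 = 36
  d = 4: σ(4) · d(448/4) = 7 · 10 = 70
  d = 7: σ(7) · d(448/7) = 8 · 7 = 56
  d = 8: σ(8) · d(448/8) = 15 · 8 = 120
  d = 14: σ(14) · d(448/14) = 24 · 6 = 144
  d = 16: σ(16) · d(448/16) = 31 · 6 = 186
  d = 28: σ(28) · d(448/28) = 56 · 5 = 280
  d = 32: σ(32) · d(448/32) = 63 · 4 = 252
  d = 56: σ(56) · d(448/56) = 120 · 4 = 480
  d = 64: σ(64) · d(448/64) = 127 · 2 = 254
  d = 112: σ(112) · d(448/112) = 248 · 3 = 744
  d = 224: σ(224) · d(448/224) = 504 · 2 = 1008
  d = 448: σ(448) · d(448/448) = 1016 · 1 = 1016
Summing: (σ * d)(448) = 14 + 36 + 70 + 56 + 120 + 144 + 186 + 280 + 252 + 480 + 254 + 744 + 1008 + 1016 = 4660.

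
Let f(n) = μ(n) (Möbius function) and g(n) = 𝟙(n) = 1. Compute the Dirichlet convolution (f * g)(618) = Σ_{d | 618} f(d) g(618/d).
(μ * 𝟙)(618) = 0

Divisors of 618: [1, 2, 3, 6, 103, 206, 309, 618]. For each d | 618:
  d = 1: μ(1) · 𝟙(618/1) = 1 · 1 = 1
  d = 2: μ(2) · 𝟙(618/2) = -1 · 1 = -1
  d = 3: μ(3) · 𝟙(618/3) = -1 · 1 = -1
  d = 6: μ(6) · 𝟙(618/6) = 1 · 1 = 1
  d = 103: μ(103) · 𝟙(618/103) = -1 · 1 = -1
  d = 206: μ(206) · 𝟙(618/206) = 1 · 1 = 1
  d = 309: μ(309) · 𝟙(618/309) = 1 · 1 = 1
  d = 618: μ(618) · 𝟙(618/618) = -1 · 1 = -1
Summing: (μ * 𝟙)(618) = 1 + -1 + -1 + 1 + -1 + 1 + 1 + -1 = 0.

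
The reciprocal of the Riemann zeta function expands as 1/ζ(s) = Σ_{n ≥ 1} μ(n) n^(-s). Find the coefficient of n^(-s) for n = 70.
μ(70) = -1

Factor n = 70 = 2 · 5 · 7. μ(n) = 0 if any exponent ≥ 2 (not squarefree); otherwise μ(n) = (−1)^{ω(n)} where ω(n) is the number of distinct prime factors. Applying: μ(70) = -1.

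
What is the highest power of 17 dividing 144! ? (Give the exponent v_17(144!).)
v_17(144!) = 8

Legendre's formula: v_p(n!) = Σ_{k ≥ 1} ⌊n / p^k⌋. For p = 17, n = 144, the terms are:
  ⌊144/17^1⌋ = ⌊144/17⌋ = 8
(the next term ⌊144/17^2⌋ = 0, terminating the sum). Summing: v_17(144!) = 8 = 8.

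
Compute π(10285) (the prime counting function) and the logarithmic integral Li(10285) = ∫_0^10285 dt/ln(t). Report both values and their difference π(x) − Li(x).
π(10285) = 1261;  Li(10285) ≈ 1277.03;  π(x) − Li(x) ≈ -16.03.

Direct count of primes ≤ 10285 gives π(10285) = 1261. Numerical evaluation of the logarithmic integral gives Li(10285) ≈ 1277.03. The difference π(x) − Li(x) ≈ -16.03 is typically negative for small/moderate x (Li(x) overestimates), though Littlewood's theorem shows this sign changes infinitely often.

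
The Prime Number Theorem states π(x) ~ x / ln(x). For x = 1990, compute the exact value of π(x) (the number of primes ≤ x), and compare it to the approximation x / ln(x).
π(1990) = 300;  x/ln(x) ≈ 261.98;  relative error ≈ 12.67%.

Directly count primes up to 1990: π(1990) = 300. The PNT approximation gives 1990/ln(1990) ≈ 1990/7.59589 ≈ 261.98. Relative error (π(x) − x/ln(x)) / π(x) ≈ 12.67%; the approximation is known to undercount slightly (Li(x) is a better estimate).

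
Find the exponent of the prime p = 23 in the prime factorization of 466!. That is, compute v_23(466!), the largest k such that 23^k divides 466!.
v_23(466!) = 20

Legendre's formula: v_p(n!) = Σ_{k ≥ 1} ⌊n / p^k⌋. For p = 23, n = 466, the terms are:
  ⌊466/23^1⌋ = ⌊466/23⌋ = 20
(the next term ⌊466/23^2⌋ = 0, terminating the sum). Summing: v_23(466!) = 20 = 20.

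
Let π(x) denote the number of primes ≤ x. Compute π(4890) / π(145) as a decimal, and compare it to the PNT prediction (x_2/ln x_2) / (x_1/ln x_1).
π(4890)/π(145) = 654/34 ≈ 19.2353;  PNT prediction ≈ 19.7572.

π(145) = 34 and π(4890) = 654, so π(4890)/π(145) ≈ 19.2353. The PNT-predicted ratio is (4890/ln(4890)) / (145/ln(145)) ≈ 19.7572. The two agree to within a few percent, as expected.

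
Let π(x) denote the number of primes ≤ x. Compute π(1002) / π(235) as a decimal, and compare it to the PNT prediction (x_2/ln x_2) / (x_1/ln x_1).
π(1002)/π(235) = 168/51 ≈ 3.2941;  PNT prediction ≈ 3.3690.

π(235) = 51 and π(1002) = 168, so π(1002)/π(235) ≈ 3.2941. The PNT-predicted ratio is (1002/ln(1002)) / (235/ln(235)) ≈ 3.3690. The two agree to within a few percent, as expected.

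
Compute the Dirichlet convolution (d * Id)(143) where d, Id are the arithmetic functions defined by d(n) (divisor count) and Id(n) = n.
(d * Id)(143) = 195

Divisors of 143: [1, 11, 13, 143]. For each d | 143:
  d = 1: d(1) · Id(143/1) = 1 · 143 = 143
  d = 11: d(11) · Id(143/11) = 2 · 13 = 26
  d = 13: d(13) · Id(143/13) = 2 · 11 = 22
  d = 143: d(143) · Id(143/143) = 4 · 1 = 4
Summing: (d * Id)(143) = 143 + 26 + 22 + 4 = 195.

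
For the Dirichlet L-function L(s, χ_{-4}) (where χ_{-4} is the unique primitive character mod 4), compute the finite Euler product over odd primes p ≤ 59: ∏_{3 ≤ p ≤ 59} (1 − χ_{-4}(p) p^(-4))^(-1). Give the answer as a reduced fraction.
∏ = 183445748413257490575399266073534557279290897400455519407927913/185496494900685179853577258476392044643206802826790649934643200

The odd primes p ≤ 59 are [3, 5, 7, 11, 13, 17, 19, 23, 29, 31, 37, 41, 43, 47, 53, 59]. For each, χ(p) = 1 if p ≡ 1 mod 4, χ(p) = −1 if p ≡ 3 mod 4. Taking (1 − χ(p)/p^4)^(-1) = p^4/(p^4 − χ(p)): (1 − (-1)/3^4)^(-1) · (1 − (1)/5^4)^(-1) · (1 − (-1)/7^4)^(-1) · (1 − (-1)/11^4)^(-1) · (1 − (1)/13^4)^(-1) · (1 − (1)/17^4)^(-1) · (1 − (-1)/19^4)^(-1) · (1 − (-1)/23^4)^(-1) · (1 − (1)/29^4)^(-1) · (1 − (-1)/31^4)^(-1) · (1 − (1)/37^4)^(-1) · (1 − (1)/41^4)^(-1) · (1 − (-1)/43^4)^(-1) · (1 − (-1)/47^4)^(-1) · (1 − (1)/53^4)^(-1) · (1 − (-1)/59^4)^(-1) = 183445748413257490575399266073534557279290897400455519407927913/185496494900685179853577258476392044643206802826790649934643200.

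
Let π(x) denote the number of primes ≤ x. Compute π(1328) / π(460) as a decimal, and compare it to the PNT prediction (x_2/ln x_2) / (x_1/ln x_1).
π(1328)/π(460) = 217/88 ≈ 2.4659;  PNT prediction ≈ 2.4613.

π(460) = 88 and π(1328) = 217, so π(1328)/π(460) ≈ 2.4659. The PNT-predicted ratio is (1328/ln(1328)) / (460/ln(460)) ≈ 2.4613. The two agree to within a few percent, as expected.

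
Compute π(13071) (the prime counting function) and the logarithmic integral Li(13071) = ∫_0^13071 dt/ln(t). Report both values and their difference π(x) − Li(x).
π(13071) = 1556;  Li(13071) ≈ 1574.60;  π(x) − Li(x) ≈ -18.60.

Direct count of primes ≤ 13071 gives π(13071) = 1556. Numerical evaluation of the logarithmic integral gives Li(13071) ≈ 1574.60. The difference π(x) − Li(x) ≈ -18.60 is typically negative for small/moderate x (Li(x) overestimates), though Littlewood's theorem shows this sign changes infinitely often.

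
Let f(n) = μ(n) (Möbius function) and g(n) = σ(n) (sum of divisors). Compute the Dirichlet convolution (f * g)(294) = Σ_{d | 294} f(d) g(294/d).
(μ * σ)(294) = 294

Divisors of 294: [1, 2, 3, 6, 7, 14, 21, 42, 49, 98, 147, 294]. For each d | 294:
  d = 1: μ(1) · σ(294/1) = 1 · 684 = 684
  d = 2: μ(2) · σ(294/2) = -1 · 228 = -228
  d = 3: μ(3) · σ(294/3) = -1 · 171 = -171
  d = 6: μ(6) · σ(294/6) = 1 · 57 = 57
  d = 7: μ(7) · σ(294/7) = -1 · 96 = -96
  d = 14: μ(14) · σ(294/14) = 1 · 32 = 32
  d = 21: μ(21) · σ(294/21) = 1 · 24 = 24
  d = 42: μ(42) · σ(294/42) = -1 · 8 = -8
  d = 49: μ(49) · σ(294/49) = 0 · 12 = 0
  d = 98: μ(98) · σ(294/98) = 0 · 4 = 0
  d = 147: μ(147) · σ(294/147) = 0 · 3 = 0
  d = 294: μ(294) · σ(294/294) = 0 · 1 = 0
Summing: (μ * σ)(294) = 684 + -228 + -171 + 57 + -96 + 32 + 24 + -8 + 0 + 0 + 0 + 0 = 294.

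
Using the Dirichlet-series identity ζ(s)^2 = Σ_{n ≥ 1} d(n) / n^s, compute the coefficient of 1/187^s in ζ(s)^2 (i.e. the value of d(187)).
d(187) = 4

ζ(s)^2 = (Σ 1/m^s)(Σ 1/k^s). The coefficient of 1/n^s in the product is the number of ordered pairs (m, k) with mk = n, which equals d(n). For n = 187, divisors are [1, 11, 17, 187], so d(187) = 4.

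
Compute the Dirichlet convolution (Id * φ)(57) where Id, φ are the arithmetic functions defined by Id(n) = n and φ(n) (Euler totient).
(Id * φ)(57) = 185

Divisors of 57: [1, 3, 19, 57]. For each d | 57:
  d = 1: Id(1) · φ(57/1) = 1 · 36 = 36
  d = 3: Id(3) · φ(57/3) = 3 · 18 = 54
  d = 19: Id(19) · φ(57/19) = 19 · 2 = 38
  d = 57: Id(57) · φ(57/57) = 57 · 1 = 57
Summing: (Id * φ)(57) = 36 + 54 + 38 + 57 = 185.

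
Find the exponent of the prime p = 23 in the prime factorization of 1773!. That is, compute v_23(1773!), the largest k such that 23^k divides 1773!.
v_23(1773!) = 80

Legendre's formula: v_p(n!) = Σ_{k ≥ 1} ⌊n / p^k⌋. For p = 23, n = 1773, the terms are:
  ⌊1773/23^1⌋ = ⌊1773/23⌋ = 77
  ⌊1773/23^2⌋ = ⌊1773/529⌋ = 3
(the next term ⌊1773/23^3⌋ = 0, terminating the sum). Summing: v_23(1773!) = 77 + 3 = 80.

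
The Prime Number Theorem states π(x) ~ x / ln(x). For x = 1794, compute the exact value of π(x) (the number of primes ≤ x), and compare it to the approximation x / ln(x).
π(1794) = 278;  x/ln(x) ≈ 239.45;  relative error ≈ 13.87%.

Directly count primes up to 1794: π(1794) = 278. The PNT approximation gives 1794/ln(1794) ≈ 1794/7.49220 ≈ 239.45. Relative error (π(x) − x/ln(x)) / π(x) ≈ 13.87%; the approximation is known to undercount slightly (Li(x) is a better estimate).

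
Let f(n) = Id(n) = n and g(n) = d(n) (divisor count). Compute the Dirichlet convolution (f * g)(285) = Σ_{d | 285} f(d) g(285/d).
(Id * d)(285) = 735

Divisors of 285: [1, 3, 5, 15, 19, 57, 95, 285]. For each d | 285:
  d = 1: Id(1) · d(285/1) = 1 · 8 = 8
  d = 3: Id(3) · d(285/3) = 3 · 4 = 12
  d = 5: Id(5) · d(285/5) = 5 · 4 = 20
  d = 15: Id(15) · d(285/15) = 15 · 2 = 30
  d = 19: Id(19) · d(285/19) = 19 · 4 = 76
  d = 57: Id(57) · d(285/57) = 57 · 2 = 114
  d = 95: Id(95) · d(285/95) = 95 · 2 = 190
  d = 285: Id(285) · d(285/285) = 285 · 1 = 285
Summing: (Id * d)(285) = 8 + 12 + 20 + 30 + 76 + 114 + 190 + 285 = 735.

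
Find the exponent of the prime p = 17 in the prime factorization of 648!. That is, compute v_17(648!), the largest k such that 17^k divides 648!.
v_17(648!) = 40

Legendre's formula: v_p(n!) = Σ_{k ≥ 1} ⌊n / p^k⌋. For p = 17, n = 648, the terms are:
  ⌊648/17^1⌋ = ⌊648/17⌋ = 38
  ⌊648/17^2⌋ = ⌊648/289⌋ = 2
(the next term ⌊648/17^3⌋ = 0, terminating the sum). Summing: v_17(648!) = 38 + 2 = 40.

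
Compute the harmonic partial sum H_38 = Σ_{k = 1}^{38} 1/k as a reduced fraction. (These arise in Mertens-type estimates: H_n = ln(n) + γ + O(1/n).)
H_38 = 2053580969474233/485721041551200

Direct summation: H_38 = 1 + 1/2 + ... + 1/38. The least common denominator is lcm(1, ..., 38) = 5342931457063200; over this denominator the numerator is 5342931457063200 + 2671465728531600 + 1780977152354400 + 1335732864265800 + 1068586291412640 + 890488576177200 + 763275922437600 + 667866432132900 + 593659050784800 + 534293145706320 + 485721041551200 + 445244288088600 + 410994727466400 + 381637961218800 + 356195430470880 + 333933216066450 + 314290085709600 + 296829525392400 + 281206918792800 + 267146572853160 + 254425307479200 + 242860520775600 + 232301367698400 + 222622144044300 + 213717258282528 + 205497363733200 + 197886350261600 + 190818980609400 + 184239015760800 + 178097715235440 + 172352627647200 + 166966608033225 + 161907013850400 + 157145042854800 + 152655184487520 + 148414762696200 + 144403552893600 + 140603459396400 = 22589390664216563, so H_38 = 22589390664216563/5342931457063200; reducing by gcd(22589390664216563, 5342931457063200) = 11 gives 2053580969474233/485721041551200 ≈ 4.22790. (The PNT-adjacent estimate ln(38) + γ ≈ 4.21480 matches within O(1/n).)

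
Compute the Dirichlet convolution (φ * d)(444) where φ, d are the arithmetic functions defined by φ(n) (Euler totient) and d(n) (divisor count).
(φ * d)(444) = 1064

Divisors of 444: [1, 2, 3, 4, 6, 12, 37, 74, 111, 148, 222, 444]. For each d | 444:
  d = 1: φ(1) · d(444/1) = 1 · 12 = 12
  d = 2: φ(2) · d(444/2) = 1 · 8 = 8
  d = 3: φ(3) · d(444/3) = 2 · 6 = 12
  d = 4: φ(4) · d(444/4) = 2 · 4 = 8
  d = 6: φ(6) · d(444/6) = 2 · 4 = 8
  d = 12: φ(12) · d(444/12) = 4 · 2 = 8
  d = 37: φ(37) · d(444/37) = 36 · 6 = 216
  d = 74: φ(74) · d(444/74) = 36 · 4 = 144
  d = 111: φ(111) · d(444/111) = 72 · 3 = 216
  d = 148: φ(148) · d(444/148) = 72 · 2 = 144
  d = 222: φ(222) · d(444/222) = 72 · 2 = 144
  d = 444: φ(444) · d(444/444) = 144 · 1 = 144
Summing: (φ * d)(444) = 12 + 8 + 12 + 8 + 8 + 8 + 216 + 144 + 216 + 144 + 144 + 144 = 1064.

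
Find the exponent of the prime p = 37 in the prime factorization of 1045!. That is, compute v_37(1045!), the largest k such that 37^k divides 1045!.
v_37(1045!) = 28

Legendre's formula: v_p(n!) = Σ_{k ≥ 1} ⌊n / p^k⌋. For p = 37, n = 1045, the terms are:
  ⌊1045/37^1⌋ = ⌊1045/37⌋ = 28
(the next term ⌊1045/37^2⌋ = 0, terminating the sum). Summing: v_37(1045!) = 28 = 28.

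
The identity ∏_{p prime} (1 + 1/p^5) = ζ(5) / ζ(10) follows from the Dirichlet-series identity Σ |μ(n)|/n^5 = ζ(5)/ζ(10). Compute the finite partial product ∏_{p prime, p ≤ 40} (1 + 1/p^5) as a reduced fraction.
∏ = 233011615725255938572288274478934396372114341888/224936953086109917286174853620680141509079739945

The primes p ≤ 40 are [2, 3, 5, 7, 11, 13, 17, 19, 23, 29, 31, 37]. For each, (1 + 1/p^5) = (p^5 + 1)/p^5. Multiplying these fractions over p ∈ [2, 3, 5, 7, 11, 13, 17, 19, 23, 29, 31, 37] gives 233011615725255938572288274478934396372114341888/224936953086109917286174853620680141509079739945. (In the limit P → ∞ this tends to ζ(5)/ζ(10).)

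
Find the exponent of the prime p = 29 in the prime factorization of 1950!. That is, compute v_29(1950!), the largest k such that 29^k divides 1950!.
v_29(1950!) = 69

Legendre's formula: v_p(n!) = Σ_{k ≥ 1} ⌊n / p^k⌋. For p = 29, n = 1950, the terms are:
  ⌊1950/29^1⌋ = ⌊1950/29⌋ = 67
  ⌊1950/29^2⌋ = ⌊1950/841⌋ = 2
(the next term ⌊1950/29^3⌋ = 0, terminating the sum). Summing: v_29(1950!) = 67 + 2 = 69.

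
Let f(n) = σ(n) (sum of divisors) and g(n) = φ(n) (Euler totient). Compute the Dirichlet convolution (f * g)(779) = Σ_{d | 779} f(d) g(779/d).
(σ * φ)(779) = 3116

Divisors of 779: [1, 19, 41, 779]. For each d | 779:
  d = 1: σ(1) · φ(779/1) = 1 · 720 = 720
  d = 19: σ(19) · φ(779/19) = 20 · 40 = 800
  d = 41: σ(41) · φ(779/41) = 42 · 18 = 756
  d = 779: σ(779) · φ(779/779) = 840 · 1 = 840
Summing: (σ * φ)(779) = 720 + 800 + 756 + 840 = 3116.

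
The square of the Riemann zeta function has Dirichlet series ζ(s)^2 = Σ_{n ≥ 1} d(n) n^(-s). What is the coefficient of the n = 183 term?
d(183) = 4

ζ(s)^2 = (Σ 1/m^s)(Σ 1/k^s). The coefficient of 1/n^s in the product is the number of ordered pairs (m, k) with mk = n, which equals d(n). For n = 183, divisors are [1, 3, 61, 183], so d(183) = 4.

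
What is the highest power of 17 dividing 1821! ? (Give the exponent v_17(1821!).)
v_17(1821!) = 113

Legendre's formula: v_p(n!) = Σ_{k ≥ 1} ⌊n / p^k⌋. For p = 17, n = 1821, the terms are:
  ⌊1821/17^1⌋ = ⌊1821/17⌋ = 107
  ⌊1821/17^2⌋ = ⌊1821/289⌋ = 6
(the next term ⌊1821/17^3⌋ = 0, terminating the sum). Summing: v_17(1821!) = 107 + 6 = 113.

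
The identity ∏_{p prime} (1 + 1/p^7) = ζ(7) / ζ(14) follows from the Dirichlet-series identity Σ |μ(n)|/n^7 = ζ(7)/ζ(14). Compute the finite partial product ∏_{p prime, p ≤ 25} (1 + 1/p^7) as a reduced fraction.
∏ = 1213055423679013780431254747580653474818754487990016/1203084832226034935165248483197620256588271403484375

The primes p ≤ 25 are [2, 3, 5, 7, 11, 13, 17, 19, 23]. For each, (1 + 1/p^7) = (p^7 + 1)/p^7. Multiplying these fractions over p ∈ [2, 3, 5, 7, 11, 13, 17, 19, 23] gives 1213055423679013780431254747580653474818754487990016/1203084832226034935165248483197620256588271403484375. (In the limit P → ∞ this tends to ζ(7)/ζ(14).)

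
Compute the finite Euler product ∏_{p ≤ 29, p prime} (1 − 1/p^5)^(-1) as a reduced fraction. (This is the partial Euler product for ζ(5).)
∏ = 1706768644476839297326853940371821133625/1645986201084174767898449645913882788864

The primes p ≤ 29 are [2, 3, 5, 7, 11, 13, 17, 19, 23, 29]. For each prime, (1 − 1/p^5)^(-1) = p^5 / (p^5 − 1). The product is (1 − 1/2^5)^(-1), (1 − 1/3^5)^(-1), (1 − 1/5^5)^(-1), (1 − 1/7^5)^(-1), (1 − 1/11^5)^(-1), (1 − 1/13^5)^(-1), (1 − 1/17^5)^(-1), (1 − 1/19^5)^(-1), (1 − 1/23^5)^(-1), (1 − 1/29^5)^(-1) = ∏ p^5 / (p^5 − 1) = 1706768644476839297326853940371821133625/1645986201084174767898449645913882788864.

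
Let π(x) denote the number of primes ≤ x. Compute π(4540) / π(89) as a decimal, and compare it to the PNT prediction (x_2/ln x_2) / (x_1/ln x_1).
π(4540)/π(89) = 615/24 ≈ 25.6250;  PNT prediction ≈ 27.1915.

π(89) = 24 and π(4540) = 615, so π(4540)/π(89) ≈ 25.6250. The PNT-predicted ratio is (4540/ln(4540)) / (89/ln(89)) ≈ 27.1915. The two agree to within a few percent, as expected.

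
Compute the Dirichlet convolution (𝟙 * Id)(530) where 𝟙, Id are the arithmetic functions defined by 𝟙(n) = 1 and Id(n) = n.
(𝟙 * Id)(530) = 972

Divisors of 530: [1, 2, 5, 10, 53, 106, 265, 530]. For each d | 530:
  d = 1: 𝟙(1) · Id(530/1) = 1 · 530 = 530
  d = 2: 𝟙(2) · Id(530/2) = 1 · 265 = 265
  d = 5: 𝟙(5) · Id(530/5) = 1 · 106 = 106
  d = 10: 𝟙(10) · Id(530/10) = 1 · 53 = 53
  d = 53: 𝟙(53) · Id(530/53) = 1 · 10 = 10
  d = 106: 𝟙(106) · Id(530/106) = 1 · 5 = 5
  d = 265: 𝟙(265) · Id(530/265) = 1 · 2 = 2
  d = 530: 𝟙(530) · Id(530/530) = 1 · 1 = 1
Summing: (𝟙 * Id)(530) = 530 + 265 + 106 + 53 + 10 + 5 + 2 + 1 = 972.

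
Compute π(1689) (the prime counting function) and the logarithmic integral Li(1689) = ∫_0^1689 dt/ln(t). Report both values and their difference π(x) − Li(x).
π(1689) = 263;  Li(1689) ≈ 273.44;  π(x) − Li(x) ≈ -10.44.

Direct count of primes ≤ 1689 gives π(1689) = 263. Numerical evaluation of the logarithmic integral gives Li(1689) ≈ 273.44. The difference π(x) − Li(x) ≈ -10.44 is typically negative for small/moderate x (Li(x) overestimates), though Littlewood's theorem shows this sign changes infinitely often.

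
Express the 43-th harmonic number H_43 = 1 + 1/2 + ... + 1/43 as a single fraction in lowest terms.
H_43 = 532145396070491417/122332313750680800

Direct summation: H_43 = 1 + 1/2 + ... + 1/43. The least common denominator is lcm(1, ..., 43) = 9419588158802421600; over this denominator the numerator is 9419588158802421600 + 4709794079401210800 + 3139862719600807200 + 2354897039700605400 + 1883917631760484320 + 1569931359800403600 + 1345655451257488800 + 1177448519850302700 + 1046620906533602400 + 941958815880242160 + 856326196254765600 + 784965679900201800 + 724583704523263200 + 672827725628744400 + 627972543920161440 + 588724259925151350 + 554093421106024800 + 523310453266801200 + 495767797831706400 + 470979407940121080 + 448551817085829600 + 428163098127382800 + 409547311252279200 + 392482839950100900 + 376783526352096864 + 362291852261631600 + 348873635511200800 + 336413862814372200 + 324813384786290400 + 313986271960080720 + 303857682542013600 + 294362129962575675 + 285442065418255200 + 277046710553012400 + 269131090251497760 + 261655226633400600 + 254583463751416800 + 247883898915853200 + 241527901507754400 + 235489703970060540 + 229746052653717600 + 224275908542914800 + 219060189739591200 = 40975195497427839109, so H_43 = 40975195497427839109/9419588158802421600; reducing by gcd(40975195497427839109, 9419588158802421600) = 77 gives 532145396070491417/122332313750680800 ≈ 4.35000. (The PNT-adjacent estimate ln(43) + γ ≈ 4.33842 matches within O(1/n).)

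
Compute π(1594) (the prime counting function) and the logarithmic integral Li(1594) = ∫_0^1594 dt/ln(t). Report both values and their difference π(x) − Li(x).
π(1594) = 250;  Li(1594) ≈ 260.61;  π(x) − Li(x) ≈ -10.61.

Direct count of primes ≤ 1594 gives π(1594) = 250. Numerical evaluation of the logarithmic integral gives Li(1594) ≈ 260.61. The difference π(x) − Li(x) ≈ -10.61 is typically negative for small/moderate x (Li(x) overestimates), though Littlewood's theorem shows this sign changes infinitely often.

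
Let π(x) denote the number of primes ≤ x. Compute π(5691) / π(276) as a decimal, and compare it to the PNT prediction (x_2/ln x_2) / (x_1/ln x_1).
π(5691)/π(276) = 749/58 ≈ 12.9138;  PNT prediction ≈ 13.4029.

π(276) = 58 and π(5691) = 749, so π(5691)/π(276) ≈ 12.9138. The PNT-predicted ratio is (5691/ln(5691)) / (276/ln(276)) ≈ 13.4029. The two agree to within a few percent, as expected.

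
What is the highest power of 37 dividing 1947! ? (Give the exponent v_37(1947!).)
v_37(1947!) = 53

Legendre's formula: v_p(n!) = Σ_{k ≥ 1} ⌊n / p^k⌋. For p = 37, n = 1947, the terms are:
  ⌊1947/37^1⌋ = ⌊1947/37⌋ = 52
  ⌊1947/37^2⌋ = ⌊1947/1369⌋ = 1
(the next term ⌊1947/37^3⌋ = 0, terminating the sum). Summing: v_37(1947!) = 52 + 1 = 53.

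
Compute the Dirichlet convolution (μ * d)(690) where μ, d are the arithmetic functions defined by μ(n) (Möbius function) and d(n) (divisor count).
(μ * d)(690) = 1

Divisors of 690: [1, 2, 3, 5, 6, 10, 15, 23, 30, 46, 69, 115, 138, 230, 345, 690]. For each d | 690:
  d = 1: μ(1) · d(690/1) = 1 · 16 = 16
  d = 2: μ(2) · d(690/2) = -1 · 8 = -8
  d = 3: μ(3) · d(690/3) = -1 · 8 = -8
  d = 5: μ(5) · d(690/5) = -1 · 8 = -8
  d = 6: μ(6) · d(690/6) = 1 · 4 = 4
  d = 10: μ(10) · d(690/10) = 1 · 4 = 4
  d = 15: μ(15) · d(690/15) = 1 · 4 = 4
  d = 23: μ(23) · d(690/23) = -1 · 8 = -8
  d = 30: μ(30) · d(690/30) = -1 · 2 = -2
  d = 46: μ(46) · d(690/46) = 1 · 4 = 4
  d = 69: μ(69) · d(690/69) = 1 · 4 = 4
  d = 115: μ(115) · d(690/115) = 1 · 4 = 4
  d = 138: μ(138) · d(690/138) = -1 · 2 = -2
  d = 230: μ(230) · d(690/230) = -1 · 2 = -2
  d = 345: μ(345) · d(690/345) = -1 · 2 = -2
  d = 690: μ(690) · d(690/690) = 1 · 1 = 1
Summing: (μ * d)(690) = 16 + -8 + -8 + -8 + 4 + 4 + 4 + -8 + -2 + 4 + 4 + 4 + -2 + -2 + -2 + 1 = 1.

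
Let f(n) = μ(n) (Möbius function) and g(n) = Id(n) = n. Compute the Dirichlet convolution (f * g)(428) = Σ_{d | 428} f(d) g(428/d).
(μ * Id)(428) = 212

Divisors of 428: [1, 2, 4, 107, 214, 428]. For each d | 428:
  d = 1: μ(1) · Id(428/1) = 1 · 428 = 428
  d = 2: μ(2) · Id(428/2) = -1 · 214 = -214
  d = 4: μ(4) · Id(428/4) = 0 · 107 = 0
  d = 107: μ(107) · Id(428/107) = -1 · 4 = -4
  d = 214: μ(214) · Id(428/214) = 1 · 2 = 2
  d = 428: μ(428) · Id(428/428) = 0 · 1 = 0
Summing: (μ * Id)(428) = 428 + -214 + 0 + -4 + 2 + 0 = 212.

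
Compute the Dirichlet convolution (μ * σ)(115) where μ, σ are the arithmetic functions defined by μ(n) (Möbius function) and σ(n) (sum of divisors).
(μ * σ)(115) = 115

Divisors of 115: [1, 5, 23, 115]. For each d | 115:
  d = 1: μ(1) · σ(115/1) = 1 · 144 = 144
  d = 5: μ(5) · σ(115/5) = -1 · 24 = -24
  d = 23: μ(23) · σ(115/23) = -1 · 6 = -6
  d = 115: μ(115) · σ(115/115) = 1 · 1 = 1
Summing: (μ * σ)(115) = 144 + -24 + -6 + 1 = 115.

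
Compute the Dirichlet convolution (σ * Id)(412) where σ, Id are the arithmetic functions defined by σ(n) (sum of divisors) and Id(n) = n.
(σ * Id)(412) = 3519

Divisors of 412: [1, 2, 4, 103, 206, 412]. For each d | 412:
  d = 1: σ(1) · Id(412/1) = 1 · 412 = 412
  d = 2: σ(2) · Id(412/2) = 3 · 206 = 618
  d = 4: σ(4) · Id(412/4) = 7 · 103 = 721
  d = 103: σ(103) · Id(412/103) = 104 · 4 = 416
  d = 206: σ(206) · Id(412/206) = 312 · 2 = 624
  d = 412: σ(412) · Id(412/412) = 728 · 1 = 728
Summing: (σ * Id)(412) = 412 + 618 + 721 + 416 + 624 + 728 = 3519.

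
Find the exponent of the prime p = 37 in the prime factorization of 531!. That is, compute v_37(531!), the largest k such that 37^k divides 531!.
v_37(531!) = 14

Legendre's formula: v_p(n!) = Σ_{k ≥ 1} ⌊n / p^k⌋. For p = 37, n = 531, the terms are:
  ⌊531/37^1⌋ = ⌊531/37⌋ = 14
(the next term ⌊531/37^2⌋ = 0, terminating the sum). Summing: v_37(531!) = 14 = 14.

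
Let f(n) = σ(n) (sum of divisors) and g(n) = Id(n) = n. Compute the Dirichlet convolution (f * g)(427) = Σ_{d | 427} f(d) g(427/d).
(σ * Id)(427) = 1845

Divisors of 427: [1, 7, 61, 427]. For each d | 427:
  d = 1: σ(1) · Id(427/1) = 1 · 427 = 427
  d = 7: σ(7) · Id(427/7) = 8 · 61 = 488
  d = 61: σ(61) · Id(427/61) = 62 · 7 = 434
  d = 427: σ(427) · Id(427/427) = 496 · 1 = 496
Summing: (σ * Id)(427) = 427 + 488 + 434 + 496 = 1845.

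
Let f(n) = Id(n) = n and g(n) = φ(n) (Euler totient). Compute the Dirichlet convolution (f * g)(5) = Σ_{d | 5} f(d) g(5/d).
(Id * φ)(5) = 9

Divisors of 5: [1, 5]. For each d | 5:
  d = 1: Id(1) · φ(5/1) = 1 · 4 = 4
  d = 5: Id(5) · φ(5/5) = 5 · 1 = 5
Summing: (Id * φ)(5) = 4 + 5 = 9.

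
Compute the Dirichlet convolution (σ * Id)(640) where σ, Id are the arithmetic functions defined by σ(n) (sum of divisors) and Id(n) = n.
(σ * Id)(640) = 19723

Divisors of 640: [1, 2, 4, 5, 8, 10, 16, 20, 32, 40, 64, 80, 128, 160, 320, 640]. For each d | 640:
  d = 1: σ(1) · Id(640/1) = 1 · 640 = 640
  d = 2: σ(2) · Id(640/2) = 3 · 320 = 960
  d = 4: σ(4) · Id(640/4) = 7 · 160 = 1120
  d = 5: σ(5) · Id(640/5) = 6 · 128 = 768
  d = 8: σ(8) · Id(640/8) = 15 · 80 = 1200
  d = 10: σ(10) · Id(640/10) = 18 · 64 = 1152
  d = 16: σ(16) · Id(640/16) = 31 · 40 = 1240
  d = 20: σ(20) · Id(640/20) = 42 · 32 = 1344
  d = 32: σ(32) · Id(640/32) = 63 · 20 = 1260
  d = 40: σ(40) · Id(640/40) = 90 · 16 = 1440
  d = 64: σ(64) · Id(640/64) = 127 · 10 = 1270
  d = 80: σ(80) · Id(640/80) = 186 · 8 = 1488
  d = 128: σ(128) · Id(640/128) = 255 · 5 = 1275
  d = 160: σ(160) · Id(640/160) = 378 · 4 = 1512
  d = 320: σ(320) · Id(640/320) = 762 · 2 = 1524
  d = 640: σ(640) · Id(640/640) = 1530 · 1 = 1530
Summing: (σ * Id)(640) = 640 + 960 + 1120 + 768 + 1200 + 1152 + 1240 + 1344 + 1260 + 1440 + 1270 + 1488 + 1275 + 1512 + 1524 + 1530 = 19723.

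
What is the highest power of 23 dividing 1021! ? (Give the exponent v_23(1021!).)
v_23(1021!) = 45

Legendre's formula: v_p(n!) = Σ_{k ≥ 1} ⌊n / p^k⌋. For p = 23, n = 1021, the terms are:
  ⌊1021/23^1⌋ = ⌊1021/23⌋ = 44
  ⌊1021/23^2⌋ = ⌊1021/529⌋ = 1
(the next term ⌊1021/23^3⌋ = 0, terminating the sum). Summing: v_23(1021!) = 44 + 1 = 45.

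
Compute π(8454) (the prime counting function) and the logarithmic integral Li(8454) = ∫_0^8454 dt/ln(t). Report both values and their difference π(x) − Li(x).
π(8454) = 1057;  Li(8454) ≈ 1076.78;  π(x) − Li(x) ≈ -19.78.

Direct count of primes ≤ 8454 gives π(8454) = 1057. Numerical evaluation of the logarithmic integral gives Li(8454) ≈ 1076.78. The difference π(x) − Li(x) ≈ -19.78 is typically negative for small/moderate x (Li(x) overestimates), though Littlewood's theorem shows this sign changes infinitely often.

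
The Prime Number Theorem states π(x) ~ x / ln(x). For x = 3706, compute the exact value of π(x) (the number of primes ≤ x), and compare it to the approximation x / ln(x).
π(3706) = 517;  x/ln(x) ≈ 450.98;  relative error ≈ 12.77%.

Directly count primes up to 3706: π(3706) = 517. The PNT approximation gives 3706/ln(3706) ≈ 3706/8.21771 ≈ 450.98. Relative error (π(x) − x/ln(x)) / π(x) ≈ 12.77%; the approximation is known to undercount slightly (Li(x) is a better estimate).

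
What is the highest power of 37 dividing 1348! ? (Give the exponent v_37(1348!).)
v_37(1348!) = 36

Legendre's formula: v_p(n!) = Σ_{k ≥ 1} ⌊n / p^k⌋. For p = 37, n = 1348, the terms are:
  ⌊1348/37^1⌋ = ⌊1348/37⌋ = 36
(the next term ⌊1348/37^2⌋ = 0, terminating the sum). Summing: v_37(1348!) = 36 = 36.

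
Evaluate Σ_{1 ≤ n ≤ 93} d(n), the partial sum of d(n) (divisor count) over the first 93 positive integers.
Σ_{n ≤ 93} d(n) = 439

Compute d(n) for each 1 ≤ n ≤ 93: d(1) = 1, d(2) = 2, d(3) = 2, d(4) = 3, d(5) = 2, d(6) = 4, d(7) = 2, d(8) = 4, d(9) = 3, d(10) = 4, d(11) = 2, d(12) = 6, d(13) = 2, d(14) = 4, d(15) = 4, d(16) = 5, d(17) = 2, d(18) = 6, d(19) = 2, d(20) = 6, d(21) = 4, d(22) = 4, d(23) = 2, d(24) = 8, d(25) = 3, d(26) = 4, d(27) = 4, d(28) = 6, d(29) = 2, d(30) = 8, d(31) = 2, d(32) = 6, d(33) = 4, d(34) = 4, d(35) = 4, d(36) = 9, d(37) = 2, d(38) = 4, d(39) = 4, d(40) = 8, d(41) = 2, d(42) = 8, d(43) = 2, d(44) = 6, d(45) = 6, d(46) = 4, d(47) = 2, d(48) = 10, d(49) = 3, d(50) = 6, d(51) = 4, d(52) = 6, d(53) = 2, d(54) = 8, d(55) = 4, d(56) = 8, d(57) = 4, d(58) = 4, d(59) = 2, d(60) = 12, d(61) = 2, d(62) = 4, d(63) = 6, d(64) = 7, d(65) = 4, d(66) = 8, d(67) = 2, d(68) = 6, d(69) = 4, d(70) = 8, d(71) = 2, d(72) = 12, d(73) = 2, d(74) = 4, d(75) = 6, d(76) = 6, d(77) = 4, d(78) = 8, d(79) = 2, d(80) = 10, d(81) = 5, d(82) = 4, d(83) = 2, d(84) = 12, d(85) = 4, d(86) = 4, d(87) = 4, d(88) = 8, d(89) = 2, d(90) = 12, d(91) = 4, d(92) = 6, d(93) = 4. Summing all 93 values: 439. (Dirichlet's divisor formula: Σ_{n ≤ x} d(n) = x ln(x) + (2γ − 1) x + O(√x). For x = 93, the asymptotic estimate is ≈ 435.89.)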